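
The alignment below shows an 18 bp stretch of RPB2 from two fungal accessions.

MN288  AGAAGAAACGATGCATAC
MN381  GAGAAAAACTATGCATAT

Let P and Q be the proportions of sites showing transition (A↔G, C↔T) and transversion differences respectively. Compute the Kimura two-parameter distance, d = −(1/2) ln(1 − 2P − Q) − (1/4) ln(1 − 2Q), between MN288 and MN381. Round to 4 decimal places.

0.5017

The sequences differ at positions 1 (A/G, transition), 2 (G/A, transition), 3 (A/G, transition), 5 (G/A, transition), 10 (G/T, transversion), 18 (C/T, transition).
Of the 6 differences, 5 transitions and 1 transversion over 18 sites: P = 5/18 = 0.277778, Q = 1/18 = 0.055556.
d = −0.5·ln(0.388888) − 0.25·ln(0.888888) = −0.5·(-0.944464) − 0.25·(-0.117784) = 0.5017.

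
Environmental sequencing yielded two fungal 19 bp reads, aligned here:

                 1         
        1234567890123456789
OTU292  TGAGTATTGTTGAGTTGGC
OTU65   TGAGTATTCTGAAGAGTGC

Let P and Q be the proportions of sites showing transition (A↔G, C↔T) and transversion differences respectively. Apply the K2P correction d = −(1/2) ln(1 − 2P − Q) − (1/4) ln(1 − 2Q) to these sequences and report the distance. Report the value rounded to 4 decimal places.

0.4166

Mismatches occur at site 9 (G/C, transversion), site 11 (T/G, transversion), site 12 (G/A, transition), site 15 (T/A, transversion), site 16 (T/G, transversion), site 17 (G/T, transversion).
Of the 6 differences, 1 transition and 5 transversions over 19 sites: P = 1/19 = 0.052632, Q = 5/19 = 0.263158.
d = −0.5·ln(0.631578) − 0.25·ln(0.473684) = −0.5·(-0.459534) − 0.25·(-0.747215) = 0.4166.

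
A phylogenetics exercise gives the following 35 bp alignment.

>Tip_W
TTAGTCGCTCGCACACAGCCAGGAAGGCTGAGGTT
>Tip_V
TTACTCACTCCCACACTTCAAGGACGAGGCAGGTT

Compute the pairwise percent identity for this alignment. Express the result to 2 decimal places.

68.57%

Differing sites — 4:G/C; 7:G/A; 11:G/C; 17:A/T; 18:G/T; 20:C/A; 25:A/C; 27:G/A; 28:C/G; 29:T/G; 30:G/C.
24 of the 35 sites match, so the percent identity is 24/35 × 100 = 68.57%.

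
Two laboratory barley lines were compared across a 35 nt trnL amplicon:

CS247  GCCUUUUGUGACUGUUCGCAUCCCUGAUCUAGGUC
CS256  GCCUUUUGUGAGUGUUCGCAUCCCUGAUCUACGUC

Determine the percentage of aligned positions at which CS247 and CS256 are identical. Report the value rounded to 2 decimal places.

The sequences differ at positions 12 (C/G), 32 (G/C).
33 of the 35 sites match, so the percent identity is 33/35 × 100 = 94.29%.

94.29%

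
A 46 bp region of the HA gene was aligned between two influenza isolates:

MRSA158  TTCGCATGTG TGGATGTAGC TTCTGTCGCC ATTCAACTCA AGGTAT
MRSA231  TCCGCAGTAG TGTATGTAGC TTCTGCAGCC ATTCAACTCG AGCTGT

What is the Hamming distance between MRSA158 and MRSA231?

Mismatches occur at site 2 (T↔C), site 7 (T↔G), site 8 (G↔T), site 9 (T↔A), site 13 (G↔T), site 26 (T↔C), site 27 (C↔A), site 40 (A↔G), site 43 (G↔C), site 45 (A↔G).
That gives 10 mismatches out of 46 aligned sites, so the Hamming distance is 10.

10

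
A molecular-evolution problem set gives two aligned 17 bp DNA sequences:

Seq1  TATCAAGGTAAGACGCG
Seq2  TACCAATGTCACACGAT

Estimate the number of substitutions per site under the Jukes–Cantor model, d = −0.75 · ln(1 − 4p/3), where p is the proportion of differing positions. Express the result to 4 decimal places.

0.4770

Differing sites — 3:T/C; 7:G/T; 10:A/C; 12:G/C; 16:C/A; 17:G/T.
p = 6/17 = 0.352941.
d = −0.75 · ln(1 − (4/3)·0.352941) = −0.75 · ln(0.529412) = −0.75 · (-0.635988) = 0.4770.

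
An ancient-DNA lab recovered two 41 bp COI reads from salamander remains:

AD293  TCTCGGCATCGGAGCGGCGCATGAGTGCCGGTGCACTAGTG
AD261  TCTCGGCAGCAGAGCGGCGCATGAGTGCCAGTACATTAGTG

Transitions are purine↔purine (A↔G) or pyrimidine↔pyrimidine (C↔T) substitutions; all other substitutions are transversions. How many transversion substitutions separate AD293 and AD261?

The sequences differ at positions 9 (T/G, transversion), 11 (G/A, transition), 30 (G/A, transition), 33 (G/A, transition), 36 (C/T, transition).
Of the 5 differences, 4 transitions and 1 transversion, so the answer is 1.

1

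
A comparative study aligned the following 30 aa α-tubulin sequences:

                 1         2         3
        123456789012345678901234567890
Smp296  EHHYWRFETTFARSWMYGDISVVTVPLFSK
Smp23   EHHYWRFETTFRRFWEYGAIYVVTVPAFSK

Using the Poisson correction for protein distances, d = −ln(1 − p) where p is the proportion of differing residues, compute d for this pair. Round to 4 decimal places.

Differing sites — 12:A/R; 14:S/F; 16:M/E; 19:D/A; 21:S/Y; 27:L/A.
p = 6/30 = 0.200000.
d = −ln(1 − 0.200000) = −ln(0.800000) = 0.2231.

0.2231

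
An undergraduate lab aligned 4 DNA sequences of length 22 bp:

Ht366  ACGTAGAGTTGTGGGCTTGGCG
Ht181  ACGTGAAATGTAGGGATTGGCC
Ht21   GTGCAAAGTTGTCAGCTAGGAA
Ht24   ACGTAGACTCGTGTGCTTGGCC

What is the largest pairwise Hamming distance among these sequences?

Pairwise Hamming distances:
  Ht366 vs Ht181: 8
  Ht366 vs Ht21: 9
  Ht366 vs Ht24: 4
  Ht181 vs Ht21: 14
  Ht181 vs Ht24: 8
  Ht21 vs Ht24: 11
The largest is 14, between Ht181 and Ht21.

14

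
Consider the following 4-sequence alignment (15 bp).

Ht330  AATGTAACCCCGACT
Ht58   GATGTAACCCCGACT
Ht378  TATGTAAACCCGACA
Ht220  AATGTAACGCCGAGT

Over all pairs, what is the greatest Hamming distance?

5

Pairwise Hamming distances:
  Ht330 vs Ht58: 1
  Ht330 vs Ht378: 3
  Ht330 vs Ht220: 2
  Ht58 vs Ht378: 3
  Ht58 vs Ht220: 3
  Ht378 vs Ht220: 5
The largest is 5, between Ht378 and Ht220.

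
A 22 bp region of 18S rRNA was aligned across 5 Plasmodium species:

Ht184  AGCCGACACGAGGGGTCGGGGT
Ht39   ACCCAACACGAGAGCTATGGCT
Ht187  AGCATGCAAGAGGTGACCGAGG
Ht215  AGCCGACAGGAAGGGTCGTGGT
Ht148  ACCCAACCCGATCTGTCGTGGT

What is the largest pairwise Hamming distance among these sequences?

14

Pairwise Hamming distances:
  Ht184 vs Ht39: 7
  Ht184 vs Ht187: 9
  Ht184 vs Ht215: 3
  Ht184 vs Ht148: 7
  Ht39 vs Ht187: 14
  Ht39 vs Ht215: 10
  Ht39 vs Ht148: 9
  Ht187 vs Ht215: 11
  Ht187 vs Ht148: 13
  Ht215 vs Ht148: 7
The largest is 14, between Ht39 and Ht187.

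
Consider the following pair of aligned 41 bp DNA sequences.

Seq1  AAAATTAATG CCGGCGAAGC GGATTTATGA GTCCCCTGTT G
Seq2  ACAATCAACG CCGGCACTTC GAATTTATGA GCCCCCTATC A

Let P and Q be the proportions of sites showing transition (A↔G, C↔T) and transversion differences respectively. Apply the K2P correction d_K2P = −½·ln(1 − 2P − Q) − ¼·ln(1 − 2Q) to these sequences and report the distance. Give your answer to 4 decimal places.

0.3888

Mismatches occur at site 2 (A/C, transversion), site 6 (T/C, transition), site 9 (T/C, transition), site 16 (G/A, transition), site 17 (A/C, transversion), site 18 (A/T, transversion), site 19 (G/T, transversion), site 22 (G/A, transition), site 32 (T/C, transition), site 38 (G/A, transition), site 40 (T/C, transition), site 41 (G/A, transition).
Of the 12 differences, 8 transitions and 4 transversions over 41 sites: P = 8/41 = 0.195122, Q = 4/41 = 0.097561.
d = −0.5·ln(0.512195) − 0.25·ln(0.804878) = −0.5·(-0.669050) − 0.25·(-0.217065) = 0.3888.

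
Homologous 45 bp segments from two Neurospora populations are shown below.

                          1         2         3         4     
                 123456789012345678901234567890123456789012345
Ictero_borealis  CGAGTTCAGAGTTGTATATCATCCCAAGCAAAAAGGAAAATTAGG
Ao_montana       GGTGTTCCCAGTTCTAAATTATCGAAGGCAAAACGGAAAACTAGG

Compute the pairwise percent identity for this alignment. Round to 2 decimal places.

Differing sites — 1:C/G; 3:A/T; 8:A/C; 9:G/C; 14:G/C; 17:T/A; 20:C/T; 24:C/G; 25:C/A; 27:A/G; 34:A/C; 41:T/C.
33 of the 45 sites match, so the percent identity is 33/45 × 100 = 73.33%.

73.33%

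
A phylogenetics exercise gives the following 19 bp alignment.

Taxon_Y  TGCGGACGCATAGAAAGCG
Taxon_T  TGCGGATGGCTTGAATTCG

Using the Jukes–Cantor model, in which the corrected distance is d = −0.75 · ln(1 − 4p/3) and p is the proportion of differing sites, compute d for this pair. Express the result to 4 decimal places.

0.4099

The sequences differ at positions 7 (C/T), 9 (C/G), 10 (A/C), 12 (A/T), 16 (A/T), 17 (G/T).
p = 6/19 = 0.315789.
d = −0.75 · ln(1 − (4/3)·0.315789) = −0.75 · ln(0.578948) = −0.75 · (-0.546543) = 0.4099.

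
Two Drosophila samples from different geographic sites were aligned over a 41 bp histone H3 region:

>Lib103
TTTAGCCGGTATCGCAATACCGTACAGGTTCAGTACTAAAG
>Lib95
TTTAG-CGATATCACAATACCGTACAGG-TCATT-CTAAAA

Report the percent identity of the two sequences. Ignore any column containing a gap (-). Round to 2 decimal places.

89.47%

Excluding the 3 gap columns leaves 38 comparable sites.
Mismatches occur at site 9 (G→A), site 14 (G→A), site 33 (G→T), site 41 (G→A).
34 of the 38 comparable sites match, so the percent identity is 34/38 × 100 = 89.47%.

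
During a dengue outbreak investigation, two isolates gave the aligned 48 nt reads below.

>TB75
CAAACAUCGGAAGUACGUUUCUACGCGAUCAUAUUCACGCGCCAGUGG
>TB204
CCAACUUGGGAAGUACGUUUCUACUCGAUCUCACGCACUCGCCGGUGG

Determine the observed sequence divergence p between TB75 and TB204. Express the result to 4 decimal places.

0.2083

The sequences differ at positions 2 (A/C), 6 (A/U), 8 (C/G), 25 (G/U), 31 (A/U), 32 (U/C), 34 (U/C), 35 (U/G), 39 (G/U), 44 (A/G).
There are 10 differences over 48 sites, so p = 10/48 = 0.2083.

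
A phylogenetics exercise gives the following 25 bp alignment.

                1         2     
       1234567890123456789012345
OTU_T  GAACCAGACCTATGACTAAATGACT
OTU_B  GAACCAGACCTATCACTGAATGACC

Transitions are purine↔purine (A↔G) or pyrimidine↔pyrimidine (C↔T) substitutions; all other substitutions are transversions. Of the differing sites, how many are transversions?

1

Mismatches occur at site 14 (G/C, transversion), site 18 (A/G, transition), site 25 (T/C, transition).
Of the 3 differences, 2 transitions and 1 transversion, so the answer is 1.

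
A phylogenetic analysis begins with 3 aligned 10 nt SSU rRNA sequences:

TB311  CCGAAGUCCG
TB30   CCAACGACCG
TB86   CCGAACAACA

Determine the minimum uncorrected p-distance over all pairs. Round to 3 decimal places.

Pairwise Hamming distances:
  TB311 vs TB30: 3
  TB311 vs TB86: 4
  TB30 vs TB86: 5
The smallest is 3 mismatches, between TB311 and TB30; p = 3/10 = 0.300.

0.300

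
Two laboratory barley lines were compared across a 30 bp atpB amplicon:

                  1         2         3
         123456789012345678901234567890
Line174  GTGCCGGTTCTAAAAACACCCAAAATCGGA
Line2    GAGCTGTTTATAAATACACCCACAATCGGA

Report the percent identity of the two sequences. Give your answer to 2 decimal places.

80.00%

Mismatches occur at site 2 (T→A), site 5 (C→T), site 7 (G→T), site 10 (C→A), site 15 (A→T), site 23 (A→C).
24 of the 30 sites match, so the percent identity is 24/30 × 100 = 80.00%.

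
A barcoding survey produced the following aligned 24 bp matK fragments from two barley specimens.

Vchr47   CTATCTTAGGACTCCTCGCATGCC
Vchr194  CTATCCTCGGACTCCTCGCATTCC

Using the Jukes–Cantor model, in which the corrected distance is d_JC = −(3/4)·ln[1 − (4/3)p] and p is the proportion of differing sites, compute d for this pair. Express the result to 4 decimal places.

Mismatches occur at site 6 (T↔C), site 8 (A↔C), site 22 (G↔T).
p = 3/24 = 0.125000.
d = −0.75 · ln(1 − (4/3)·0.125000) = −0.75 · ln(0.833333) = −0.75 · (-0.182322) = 0.1367.

0.1367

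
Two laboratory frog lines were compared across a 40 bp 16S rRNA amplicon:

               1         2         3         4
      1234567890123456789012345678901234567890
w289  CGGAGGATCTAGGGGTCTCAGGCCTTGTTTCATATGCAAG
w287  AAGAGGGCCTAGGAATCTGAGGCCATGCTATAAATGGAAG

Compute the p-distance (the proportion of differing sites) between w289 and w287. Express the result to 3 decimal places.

0.325

Differing sites — 1:C/A; 2:G/A; 7:A/G; 8:T/C; 14:G/A; 15:G/A; 19:C/G; 25:T/A; 28:T/C; 30:T/A; 31:C/T; 33:T/A; 37:C/G.
There are 13 differences over 40 sites, so p = 13/40 = 0.325.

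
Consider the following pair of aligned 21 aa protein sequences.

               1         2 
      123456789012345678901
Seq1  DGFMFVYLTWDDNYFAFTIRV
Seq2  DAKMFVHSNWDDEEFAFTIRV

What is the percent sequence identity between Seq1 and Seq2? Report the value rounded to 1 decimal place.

66.7%

Differing sites — 2:G/A; 3:F/K; 7:Y/H; 8:L/S; 9:T/N; 13:N/E; 14:Y/E.
14 of the 21 sites match, so the percent identity is 14/21 × 100 = 66.7%.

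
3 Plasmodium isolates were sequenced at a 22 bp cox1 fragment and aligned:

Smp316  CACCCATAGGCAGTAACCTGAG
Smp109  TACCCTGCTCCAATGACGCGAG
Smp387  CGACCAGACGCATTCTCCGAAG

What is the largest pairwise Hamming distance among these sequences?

13

Pairwise Hamming distances:
  Smp316 vs Smp109: 10
  Smp316 vs Smp387: 9
  Smp109 vs Smp387: 13
The largest is 13, between Smp109 and Smp387.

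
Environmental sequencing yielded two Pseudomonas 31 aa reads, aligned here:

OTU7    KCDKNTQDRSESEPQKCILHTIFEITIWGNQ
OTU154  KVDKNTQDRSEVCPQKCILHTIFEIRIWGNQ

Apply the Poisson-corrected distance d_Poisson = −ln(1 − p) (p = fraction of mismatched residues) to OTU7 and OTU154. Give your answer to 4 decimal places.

Mismatches occur at site 2 (C/V), site 12 (S/V), site 13 (E/C), site 26 (T/R).
p = 4/31 = 0.129032.
d = −ln(1 − 0.129032) = −ln(0.870968) = 0.1382.

0.1382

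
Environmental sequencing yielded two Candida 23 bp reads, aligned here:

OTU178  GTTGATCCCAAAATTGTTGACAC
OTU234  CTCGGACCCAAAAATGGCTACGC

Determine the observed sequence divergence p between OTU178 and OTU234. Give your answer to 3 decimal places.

0.391

Differing sites — 1:G/C; 3:T/C; 5:A/G; 6:T/A; 14:T/A; 17:T/G; 18:T/C; 19:G/T; 22:A/G.
There are 9 differences over 23 sites, so p = 9/23 = 0.391.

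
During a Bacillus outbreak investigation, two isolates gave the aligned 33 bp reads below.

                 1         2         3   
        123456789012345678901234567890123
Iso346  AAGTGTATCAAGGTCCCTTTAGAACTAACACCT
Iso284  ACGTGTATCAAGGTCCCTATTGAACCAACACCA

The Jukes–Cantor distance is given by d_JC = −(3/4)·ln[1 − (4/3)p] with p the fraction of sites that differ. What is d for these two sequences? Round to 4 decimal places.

0.1693

Differing sites — 2:A/C; 19:T/A; 21:A/T; 26:T/C; 33:T/A.
p = 5/33 = 0.151515.
d = −0.75 · ln(1 − (4/3)·0.151515) = −0.75 · ln(0.797980) = −0.75 · (-0.225672) = 0.1693.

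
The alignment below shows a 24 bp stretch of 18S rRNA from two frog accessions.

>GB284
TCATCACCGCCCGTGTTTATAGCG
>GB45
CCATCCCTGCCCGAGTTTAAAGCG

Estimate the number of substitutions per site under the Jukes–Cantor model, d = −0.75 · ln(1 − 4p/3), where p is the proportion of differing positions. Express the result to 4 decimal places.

0.2441

The sequences differ at positions 1 (T/C), 6 (A/C), 8 (C/T), 14 (T/A), 20 (T/A).
p = 5/24 = 0.208333.
d = −0.75 · ln(1 − (4/3)·0.208333) = −0.75 · ln(0.722223) = −0.75 · (-0.325421) = 0.2441.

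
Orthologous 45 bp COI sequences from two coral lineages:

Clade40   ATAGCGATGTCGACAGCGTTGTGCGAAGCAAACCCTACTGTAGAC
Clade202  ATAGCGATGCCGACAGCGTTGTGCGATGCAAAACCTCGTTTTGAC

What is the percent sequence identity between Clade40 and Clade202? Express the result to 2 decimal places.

84.44%

Mismatches occur at site 10 (T→C), site 27 (A→T), site 33 (C→A), site 37 (A→C), site 38 (C→G), site 40 (G→T), site 42 (A→T).
38 of the 45 sites match, so the percent identity is 38/45 × 100 = 84.44%.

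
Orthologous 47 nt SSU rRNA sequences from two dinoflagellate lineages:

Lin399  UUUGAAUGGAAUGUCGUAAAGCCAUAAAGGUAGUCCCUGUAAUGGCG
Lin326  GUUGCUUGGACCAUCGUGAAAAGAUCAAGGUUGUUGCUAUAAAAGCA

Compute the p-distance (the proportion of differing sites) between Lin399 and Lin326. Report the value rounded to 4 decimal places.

Mismatches occur at site 1 (U↔G), site 5 (A↔C), site 6 (A↔U), site 11 (A↔C), site 12 (U↔C), site 13 (G↔A), site 18 (A↔G), site 21 (G↔A), site 22 (C↔A), site 23 (C↔G), site 26 (A↔C), site 32 (A↔U), site 35 (C↔U), site 36 (C↔G), site 39 (G↔A), site 43 (U↔A), site 44 (G↔A), site 47 (G↔A).
There are 18 differences over 47 sites, so p = 18/47 = 0.3830.

0.3830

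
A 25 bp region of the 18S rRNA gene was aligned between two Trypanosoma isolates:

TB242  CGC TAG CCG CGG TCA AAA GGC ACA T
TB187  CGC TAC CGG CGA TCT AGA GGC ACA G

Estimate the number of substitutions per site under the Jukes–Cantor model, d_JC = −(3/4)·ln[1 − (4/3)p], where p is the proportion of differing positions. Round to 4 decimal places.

The sequences differ at positions 6 (G/C), 8 (C/G), 12 (G/A), 15 (A/T), 17 (A/G), 25 (T/G).
p = 6/25 = 0.240000.
d = −0.75 · ln(1 − (4/3)·0.240000) = −0.75 · ln(0.680000) = −0.75 · (-0.385662) = 0.2892.

0.2892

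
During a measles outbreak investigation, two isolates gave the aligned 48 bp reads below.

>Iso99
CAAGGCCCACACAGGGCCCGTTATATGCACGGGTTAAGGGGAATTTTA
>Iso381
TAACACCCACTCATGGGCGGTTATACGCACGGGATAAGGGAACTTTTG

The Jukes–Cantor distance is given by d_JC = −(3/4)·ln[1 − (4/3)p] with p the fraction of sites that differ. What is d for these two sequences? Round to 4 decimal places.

Mismatches occur at site 1 (C→T), site 4 (G→C), site 5 (G→A), site 11 (A→T), site 14 (G→T), site 17 (C→G), site 19 (C→G), site 26 (T→C), site 34 (T→A), site 41 (G→A), site 43 (A→C), site 48 (A→G).
p = 12/48 = 0.250000.
d = −0.75 · ln(1 − (4/3)·0.250000) = −0.75 · ln(0.666667) = −0.75 · (-0.405465) = 0.3041.

0.3041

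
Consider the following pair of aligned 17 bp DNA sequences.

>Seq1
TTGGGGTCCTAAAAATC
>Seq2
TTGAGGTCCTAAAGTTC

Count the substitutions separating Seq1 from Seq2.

The sequences differ at positions 4 (G/A), 14 (A/G), 15 (A/T).
That gives 3 mismatches out of 17 aligned sites, so the Hamming distance is 3.

3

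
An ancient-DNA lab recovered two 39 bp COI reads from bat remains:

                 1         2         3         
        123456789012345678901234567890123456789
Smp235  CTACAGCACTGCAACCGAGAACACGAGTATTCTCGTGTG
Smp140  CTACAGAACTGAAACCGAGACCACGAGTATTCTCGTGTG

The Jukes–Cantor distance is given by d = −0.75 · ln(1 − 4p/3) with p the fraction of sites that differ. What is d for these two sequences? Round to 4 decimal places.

0.0812

The sequences differ at positions 7 (C/A), 12 (C/A), 21 (A/C).
p = 3/39 = 0.076923.
d = −0.75 · ln(1 − (4/3)·0.076923) = −0.75 · ln(0.897436) = −0.75 · (-0.108213) = 0.0812.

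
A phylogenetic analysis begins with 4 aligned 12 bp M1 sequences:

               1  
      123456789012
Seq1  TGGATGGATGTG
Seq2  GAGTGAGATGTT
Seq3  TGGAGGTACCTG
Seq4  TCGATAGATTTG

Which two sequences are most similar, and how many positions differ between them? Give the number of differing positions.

3

Pairwise Hamming distances:
  Seq1 vs Seq2: 6
  Seq1 vs Seq3: 4
  Seq1 vs Seq4: 3
  Seq2 vs Seq3: 8
  Seq2 vs Seq4: 6
  Seq3 vs Seq4: 6
The smallest is 3, between Seq1 and Seq4.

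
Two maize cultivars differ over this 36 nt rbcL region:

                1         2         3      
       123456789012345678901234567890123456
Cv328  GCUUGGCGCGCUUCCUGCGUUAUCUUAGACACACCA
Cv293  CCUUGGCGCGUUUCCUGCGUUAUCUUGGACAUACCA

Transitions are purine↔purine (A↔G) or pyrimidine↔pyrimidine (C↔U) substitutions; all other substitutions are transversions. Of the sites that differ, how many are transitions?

3

Differing sites — 1:G/C (Tv); 11:C/U (Ti); 27:A/G (Ti); 32:C/U (Ti).
Of the 4 differences, 3 transitions and 1 transversion, so the answer is 3.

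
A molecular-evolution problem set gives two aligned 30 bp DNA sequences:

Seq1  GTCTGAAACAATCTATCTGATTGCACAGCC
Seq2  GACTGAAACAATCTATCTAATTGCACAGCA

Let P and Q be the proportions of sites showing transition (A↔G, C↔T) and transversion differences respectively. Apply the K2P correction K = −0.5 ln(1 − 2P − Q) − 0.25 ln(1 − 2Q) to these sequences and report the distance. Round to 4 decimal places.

0.1073

The sequences differ at positions 2 (T/A, transversion), 19 (G/A, transition), 30 (C/A, transversion).
Of the 3 differences, 1 transition and 2 transversions over 30 sites: P = 1/30 = 0.033333, Q = 2/30 = 0.066667.
d = −0.5·ln(0.866667) − 0.25·ln(0.866666) = −0.5·(-0.143100) − 0.25·(-0.143102) = 0.1073.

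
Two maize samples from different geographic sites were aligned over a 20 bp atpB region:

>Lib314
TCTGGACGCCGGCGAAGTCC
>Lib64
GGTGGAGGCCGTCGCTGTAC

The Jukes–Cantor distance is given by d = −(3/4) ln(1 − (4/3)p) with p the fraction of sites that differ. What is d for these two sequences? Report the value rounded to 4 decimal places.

The sequences differ at positions 1 (T/G), 2 (C/G), 7 (C/G), 12 (G/T), 15 (A/C), 16 (A/T), 19 (C/A).
p = 7/20 = 0.350000.
d = −0.75 · ln(1 − (4/3)·0.350000) = −0.75 · ln(0.533333) = −0.75 · (-0.628609) = 0.4715.

0.4715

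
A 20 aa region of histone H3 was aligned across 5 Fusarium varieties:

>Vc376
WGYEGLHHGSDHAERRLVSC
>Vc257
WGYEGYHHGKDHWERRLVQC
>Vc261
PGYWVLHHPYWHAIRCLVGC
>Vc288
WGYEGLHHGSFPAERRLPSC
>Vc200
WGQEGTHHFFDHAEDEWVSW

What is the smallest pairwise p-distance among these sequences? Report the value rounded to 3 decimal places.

0.150

Pairwise Hamming distances:
  Vc376 vs Vc257: 4
  Vc376 vs Vc261: 9
  Vc376 vs Vc288: 3
  Vc376 vs Vc200: 8
  Vc257 vs Vc261: 11
  Vc257 vs Vc288: 7
  Vc257 vs Vc200: 10
  Vc261 vs Vc288: 11
  Vc261 vs Vc200: 14
  Vc288 vs Vc200: 11
The smallest is 3 mismatches, between Vc376 and Vc288; p = 3/20 = 0.150.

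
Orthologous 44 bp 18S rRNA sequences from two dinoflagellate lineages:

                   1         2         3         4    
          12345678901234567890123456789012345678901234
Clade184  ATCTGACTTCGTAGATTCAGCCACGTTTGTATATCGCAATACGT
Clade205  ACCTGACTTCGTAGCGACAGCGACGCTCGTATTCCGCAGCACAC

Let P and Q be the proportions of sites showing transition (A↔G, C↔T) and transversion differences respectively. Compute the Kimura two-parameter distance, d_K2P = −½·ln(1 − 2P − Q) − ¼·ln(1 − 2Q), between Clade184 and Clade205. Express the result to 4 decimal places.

Mismatches occur at site 2 (T↔C, transition), site 15 (A↔C, transversion), site 16 (T↔G, transversion), site 17 (T↔A, transversion), site 22 (C↔G, transversion), site 26 (T↔C, transition), site 28 (T↔C, transition), site 33 (A↔T, transversion), site 34 (T↔C, transition), site 39 (A↔G, transition), site 40 (T↔C, transition), site 43 (G↔A, transition), site 44 (T↔C, transition).
Of the 13 differences, 8 transitions and 5 transversions over 44 sites: P = 8/44 = 0.181818, Q = 5/44 = 0.113636.
d = −0.5·ln(0.522728) − 0.25·ln(0.772728) = −0.5·(-0.648694) − 0.25·(-0.257828) = 0.3888.

0.3888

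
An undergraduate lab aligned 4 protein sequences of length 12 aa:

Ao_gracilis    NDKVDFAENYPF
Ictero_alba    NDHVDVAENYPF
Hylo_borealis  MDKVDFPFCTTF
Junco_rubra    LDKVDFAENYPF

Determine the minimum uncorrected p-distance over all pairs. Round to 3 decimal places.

Pairwise Hamming distances:
  Ao_gracilis vs Ictero_alba: 2
  Ao_gracilis vs Hylo_borealis: 6
  Ao_gracilis vs Junco_rubra: 1
  Ictero_alba vs Hylo_borealis: 8
  Ictero_alba vs Junco_rubra: 3
  Hylo_borealis vs Junco_rubra: 6
The smallest is 1 mismatch, between Ao_gracilis and Junco_rubra; p = 1/12 = 0.083.

0.083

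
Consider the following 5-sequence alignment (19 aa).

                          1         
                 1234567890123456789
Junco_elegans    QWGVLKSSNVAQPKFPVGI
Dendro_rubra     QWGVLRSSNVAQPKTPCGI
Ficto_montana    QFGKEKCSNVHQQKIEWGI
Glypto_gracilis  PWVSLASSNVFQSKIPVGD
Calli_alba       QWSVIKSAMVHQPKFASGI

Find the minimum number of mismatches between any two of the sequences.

Pairwise Hamming distances:
  Junco_elegans vs Dendro_rubra: 3
  Junco_elegans vs Ficto_montana: 9
  Junco_elegans vs Glypto_gracilis: 8
  Junco_elegans vs Calli_alba: 7
  Dendro_rubra vs Ficto_montana: 10
  Dendro_rubra vs Glypto_gracilis: 9
  Dendro_rubra vs Calli_alba: 9
  Ficto_montana vs Glypto_gracilis: 12
  Ficto_montana vs Calli_alba: 11
  Glypto_gracilis vs Calli_alba: 13
The smallest is 3, between Junco_elegans and Dendro_rubra.

3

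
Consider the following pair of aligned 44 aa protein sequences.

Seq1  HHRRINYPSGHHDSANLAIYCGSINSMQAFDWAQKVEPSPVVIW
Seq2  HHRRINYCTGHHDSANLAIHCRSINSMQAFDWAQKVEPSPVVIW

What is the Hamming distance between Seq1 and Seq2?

Differing sites — 8:P/C; 9:S/T; 20:Y/H; 22:G/R.
That gives 4 mismatches out of 44 aligned sites, so the Hamming distance is 4.

4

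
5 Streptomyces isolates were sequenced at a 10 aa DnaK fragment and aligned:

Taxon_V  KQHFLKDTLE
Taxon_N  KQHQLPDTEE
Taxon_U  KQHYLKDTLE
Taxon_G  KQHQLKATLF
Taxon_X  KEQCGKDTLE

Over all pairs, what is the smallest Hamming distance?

1

Pairwise Hamming distances:
  Taxon_V vs Taxon_N: 3
  Taxon_V vs Taxon_U: 1
  Taxon_V vs Taxon_G: 3
  Taxon_V vs Taxon_X: 4
  Taxon_N vs Taxon_U: 3
  Taxon_N vs Taxon_G: 4
  Taxon_N vs Taxon_X: 6
  Taxon_U vs Taxon_G: 3
  Taxon_U vs Taxon_X: 4
  Taxon_G vs Taxon_X: 6
The smallest is 1, between Taxon_V and Taxon_U.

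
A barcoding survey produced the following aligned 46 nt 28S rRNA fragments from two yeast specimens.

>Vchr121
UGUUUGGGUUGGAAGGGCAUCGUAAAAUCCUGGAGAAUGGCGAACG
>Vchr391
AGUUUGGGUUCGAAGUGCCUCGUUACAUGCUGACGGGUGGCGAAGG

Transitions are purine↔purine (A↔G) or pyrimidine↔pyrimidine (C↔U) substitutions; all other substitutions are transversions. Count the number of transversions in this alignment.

9

Mismatches occur at site 1 (U/A, transversion), site 11 (G/C, transversion), site 16 (G/U, transversion), site 19 (A/C, transversion), site 24 (A/U, transversion), site 26 (A/C, transversion), site 29 (C/G, transversion), site 33 (G/A, transition), site 34 (A/C, transversion), site 36 (A/G, transition), site 37 (A/G, transition), site 45 (C/G, transversion).
Of the 12 differences, 3 transitions and 9 transversions, so the answer is 9.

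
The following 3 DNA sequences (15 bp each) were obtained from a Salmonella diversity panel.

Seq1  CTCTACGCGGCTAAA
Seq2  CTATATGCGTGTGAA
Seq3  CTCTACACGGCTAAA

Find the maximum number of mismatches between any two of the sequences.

6

Pairwise Hamming distances:
  Seq1 vs Seq2: 5
  Seq1 vs Seq3: 1
  Seq2 vs Seq3: 6
The largest is 6, between Seq2 and Seq3.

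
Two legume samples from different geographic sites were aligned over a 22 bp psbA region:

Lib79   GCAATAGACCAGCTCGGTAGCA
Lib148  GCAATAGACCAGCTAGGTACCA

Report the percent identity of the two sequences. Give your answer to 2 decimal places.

90.91%

The sequences differ at positions 15 (C/A), 20 (G/C).
20 of the 22 sites match, so the percent identity is 20/22 × 100 = 90.91%.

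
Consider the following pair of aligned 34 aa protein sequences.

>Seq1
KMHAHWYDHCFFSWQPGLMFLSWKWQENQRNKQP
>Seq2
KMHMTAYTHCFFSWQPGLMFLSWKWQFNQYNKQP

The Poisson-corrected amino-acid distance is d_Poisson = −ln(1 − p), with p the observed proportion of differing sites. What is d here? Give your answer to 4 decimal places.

0.1942

Differing sites — 4:A/M; 5:H/T; 6:W/A; 8:D/T; 27:E/F; 30:R/Y.
p = 6/34 = 0.176471.
d = −ln(1 − 0.176471) = −ln(0.823529) = 0.1942.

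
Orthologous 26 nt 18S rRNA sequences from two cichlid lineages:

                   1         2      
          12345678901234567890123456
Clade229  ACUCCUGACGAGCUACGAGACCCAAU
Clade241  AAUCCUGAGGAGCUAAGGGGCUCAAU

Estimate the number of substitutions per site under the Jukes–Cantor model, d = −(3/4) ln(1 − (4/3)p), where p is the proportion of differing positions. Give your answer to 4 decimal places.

Differing sites — 2:C/A; 9:C/G; 16:C/A; 18:A/G; 20:A/G; 22:C/U.
p = 6/26 = 0.230769.
d = −0.75 · ln(1 − (4/3)·0.230769) = −0.75 · ln(0.692308) = −0.75 · (-0.367724) = 0.2758.

0.2758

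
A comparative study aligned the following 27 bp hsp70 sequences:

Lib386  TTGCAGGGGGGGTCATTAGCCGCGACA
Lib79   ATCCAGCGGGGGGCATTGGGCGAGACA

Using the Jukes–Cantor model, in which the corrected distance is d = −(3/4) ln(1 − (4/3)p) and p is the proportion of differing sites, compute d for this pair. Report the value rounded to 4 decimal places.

0.3181

Differing sites — 1:T/A; 3:G/C; 7:G/C; 13:T/G; 18:A/G; 20:C/G; 23:C/A.
p = 7/27 = 0.259259.
d = −0.75 · ln(1 − (4/3)·0.259259) = −0.75 · ln(0.654321) = −0.75 · (-0.424157) = 0.3181.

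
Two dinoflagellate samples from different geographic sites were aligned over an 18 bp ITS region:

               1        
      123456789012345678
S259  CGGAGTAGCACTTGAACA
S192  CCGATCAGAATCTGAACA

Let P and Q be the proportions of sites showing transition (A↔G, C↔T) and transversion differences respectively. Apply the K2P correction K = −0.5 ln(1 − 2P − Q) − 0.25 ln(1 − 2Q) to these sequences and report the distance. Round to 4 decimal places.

0.4479

Mismatches occur at site 2 (G/C, transversion), site 5 (G/T, transversion), site 6 (T/C, transition), site 9 (C/A, transversion), site 11 (C/T, transition), site 12 (T/C, transition).
Of the 6 differences, 3 transitions and 3 transversions over 18 sites: P = 3/18 = 0.166667, Q = 3/18 = 0.166667.
d = −0.5·ln(0.499999) − 0.25·ln(0.666666) = −0.5·(-0.693149) − 0.25·(-0.405466) = 0.4479.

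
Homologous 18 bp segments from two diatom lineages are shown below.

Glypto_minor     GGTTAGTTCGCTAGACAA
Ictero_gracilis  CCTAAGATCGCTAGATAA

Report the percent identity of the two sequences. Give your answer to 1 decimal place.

72.2%

The sequences differ at positions 1 (G/C), 2 (G/C), 4 (T/A), 7 (T/A), 16 (C/T).
13 of the 18 sites match, so the percent identity is 13/18 × 100 = 72.2%.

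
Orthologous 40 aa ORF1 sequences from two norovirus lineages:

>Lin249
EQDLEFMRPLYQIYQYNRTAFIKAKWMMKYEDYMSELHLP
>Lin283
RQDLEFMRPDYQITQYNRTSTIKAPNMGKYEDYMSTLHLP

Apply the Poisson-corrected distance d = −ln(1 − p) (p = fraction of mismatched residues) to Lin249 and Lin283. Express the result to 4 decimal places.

The sequences differ at positions 1 (E/R), 10 (L/D), 14 (Y/T), 20 (A/S), 21 (F/T), 25 (K/P), 26 (W/N), 28 (M/G), 36 (E/T).
p = 9/40 = 0.225000.
d = −ln(1 − 0.225000) = −ln(0.775000) = 0.2549.

0.2549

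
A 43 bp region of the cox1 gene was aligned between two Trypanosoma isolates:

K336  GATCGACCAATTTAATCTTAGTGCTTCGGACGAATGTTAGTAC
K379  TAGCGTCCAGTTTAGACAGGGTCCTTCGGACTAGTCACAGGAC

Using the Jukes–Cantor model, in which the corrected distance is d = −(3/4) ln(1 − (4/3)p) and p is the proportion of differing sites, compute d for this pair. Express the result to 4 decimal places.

Mismatches occur at site 1 (G↔T), site 3 (T↔G), site 6 (A↔T), site 10 (A↔G), site 15 (A↔G), site 16 (T↔A), site 18 (T↔A), site 19 (T↔G), site 20 (A↔G), site 23 (G↔C), site 32 (G↔T), site 34 (A↔G), site 36 (G↔C), site 37 (T↔A), site 38 (T↔C), site 41 (T↔G).
p = 16/43 = 0.372093.
d = −0.75 · ln(1 − (4/3)·0.372093) = −0.75 · ln(0.503876) = −0.75 · (-0.685425) = 0.5141.

0.5141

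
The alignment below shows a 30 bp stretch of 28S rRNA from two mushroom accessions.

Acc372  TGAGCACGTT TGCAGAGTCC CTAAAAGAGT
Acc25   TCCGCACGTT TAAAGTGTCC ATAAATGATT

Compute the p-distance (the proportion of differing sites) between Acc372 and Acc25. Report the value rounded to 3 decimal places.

0.267

Differing sites — 2:G/C; 3:A/C; 12:G/A; 13:C/A; 16:A/T; 21:C/A; 26:A/T; 29:G/T.
There are 8 differences over 30 sites, so p = 8/30 = 0.267.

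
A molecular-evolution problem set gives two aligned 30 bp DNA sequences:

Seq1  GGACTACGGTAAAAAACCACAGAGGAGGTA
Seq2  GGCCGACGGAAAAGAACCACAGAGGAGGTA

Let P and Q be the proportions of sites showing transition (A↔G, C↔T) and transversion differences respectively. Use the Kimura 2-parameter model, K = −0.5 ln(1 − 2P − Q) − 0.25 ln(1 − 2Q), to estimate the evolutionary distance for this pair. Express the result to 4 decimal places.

Mismatches occur at site 3 (A→C, transversion), site 5 (T→G, transversion), site 10 (T→A, transversion), site 14 (A→G, transition).
Of the 4 differences, 1 transition and 3 transversions over 30 sites: P = 1/30 = 0.033333, Q = 3/30 = 0.100000.
d = −0.5·ln(0.833334) − 0.25·ln(0.800000) = −0.5·(-0.182321) − 0.25·(-0.223144) = 0.1469.

0.1469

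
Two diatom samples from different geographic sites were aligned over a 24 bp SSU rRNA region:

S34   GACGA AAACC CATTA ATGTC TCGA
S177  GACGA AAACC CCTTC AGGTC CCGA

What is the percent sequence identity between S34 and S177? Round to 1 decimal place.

Mismatches occur at site 12 (A/C), site 15 (A/C), site 17 (T/G), site 21 (T/C).
20 of the 24 sites match, so the percent identity is 20/24 × 100 = 83.3%.

83.3%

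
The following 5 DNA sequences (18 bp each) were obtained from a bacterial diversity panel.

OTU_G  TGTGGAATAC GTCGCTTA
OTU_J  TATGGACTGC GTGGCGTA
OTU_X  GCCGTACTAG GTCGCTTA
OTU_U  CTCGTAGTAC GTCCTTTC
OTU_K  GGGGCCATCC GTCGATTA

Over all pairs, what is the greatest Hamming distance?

11

Pairwise Hamming distances:
  OTU_G vs OTU_J: 5
  OTU_G vs OTU_X: 6
  OTU_G vs OTU_U: 8
  OTU_G vs OTU_K: 6
  OTU_J vs OTU_X: 8
  OTU_J vs OTU_U: 11
  OTU_J vs OTU_K: 10
  OTU_X vs OTU_U: 7
  OTU_X vs OTU_K: 8
  OTU_U vs OTU_K: 10
The largest is 11, between OTU_J and OTU_U.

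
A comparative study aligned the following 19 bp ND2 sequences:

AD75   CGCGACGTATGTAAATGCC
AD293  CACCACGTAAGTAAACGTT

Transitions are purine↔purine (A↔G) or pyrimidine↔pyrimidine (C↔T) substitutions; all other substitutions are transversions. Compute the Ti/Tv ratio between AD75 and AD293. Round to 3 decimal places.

Differing sites — 2:G/A (Ti); 4:G/C (Tv); 10:T/A (Tv); 16:T/C (Ti); 18:C/T (Ti); 19:C/T (Ti).
Of the 6 differences, 4 transitions and 2 transversions, so Ti/Tv = 4/2 = 2.000.

2.000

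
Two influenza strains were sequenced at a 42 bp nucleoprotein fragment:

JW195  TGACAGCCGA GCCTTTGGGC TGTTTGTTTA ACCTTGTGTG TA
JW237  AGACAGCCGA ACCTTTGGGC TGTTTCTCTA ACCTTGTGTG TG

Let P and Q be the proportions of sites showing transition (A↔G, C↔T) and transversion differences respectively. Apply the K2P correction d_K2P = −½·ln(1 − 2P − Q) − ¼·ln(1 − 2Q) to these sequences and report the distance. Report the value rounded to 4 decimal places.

The sequences differ at positions 1 (T/A, transversion), 11 (G/A, transition), 26 (G/C, transversion), 28 (T/C, transition), 42 (A/G, transition).
Of the 5 differences, 3 transitions and 2 transversions over 42 sites: P = 3/42 = 0.071429, Q = 2/42 = 0.047619.
d = −0.5·ln(0.809523) − 0.25·ln(0.904762) = −0.5·(-0.211310) − 0.25·(-0.100083) = 0.1307.

0.1307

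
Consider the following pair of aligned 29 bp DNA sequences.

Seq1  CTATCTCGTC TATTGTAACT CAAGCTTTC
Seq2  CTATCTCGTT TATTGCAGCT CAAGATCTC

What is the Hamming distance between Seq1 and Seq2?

Differing sites — 10:C/T; 16:T/C; 18:A/G; 25:C/A; 27:T/C.
That gives 5 mismatches out of 29 aligned sites, so the Hamming distance is 5.

5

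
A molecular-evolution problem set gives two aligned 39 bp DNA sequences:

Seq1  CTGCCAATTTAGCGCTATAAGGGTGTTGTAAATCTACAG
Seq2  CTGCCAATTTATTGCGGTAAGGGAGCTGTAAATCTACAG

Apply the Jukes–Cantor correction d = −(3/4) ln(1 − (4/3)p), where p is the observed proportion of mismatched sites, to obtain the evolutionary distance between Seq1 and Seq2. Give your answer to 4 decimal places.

0.1722

The sequences differ at positions 12 (G/T), 13 (C/T), 16 (T/G), 17 (A/G), 24 (T/A), 26 (T/C).
p = 6/39 = 0.153846.
d = −0.75 · ln(1 − (4/3)·0.153846) = −0.75 · ln(0.794872) = −0.75 · (-0.229574) = 0.1722.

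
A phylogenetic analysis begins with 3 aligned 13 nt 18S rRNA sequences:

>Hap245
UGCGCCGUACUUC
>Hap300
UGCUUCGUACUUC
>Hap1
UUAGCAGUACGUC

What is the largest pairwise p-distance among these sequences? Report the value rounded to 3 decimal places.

Pairwise Hamming distances:
  Hap245 vs Hap300: 2
  Hap245 vs Hap1: 4
  Hap300 vs Hap1: 6
The largest is 6 mismatches, between Hap300 and Hap1; p = 6/13 = 0.462.

0.462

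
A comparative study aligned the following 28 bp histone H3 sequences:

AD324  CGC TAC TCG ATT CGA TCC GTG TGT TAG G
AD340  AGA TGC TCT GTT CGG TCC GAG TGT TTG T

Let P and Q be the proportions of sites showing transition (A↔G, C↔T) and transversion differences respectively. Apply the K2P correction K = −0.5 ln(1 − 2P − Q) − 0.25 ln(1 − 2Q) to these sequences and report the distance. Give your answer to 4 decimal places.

0.4197

Mismatches occur at site 1 (C↔A, transversion), site 3 (C↔A, transversion), site 5 (A↔G, transition), site 9 (G↔T, transversion), site 10 (A↔G, transition), site 15 (A↔G, transition), site 20 (T↔A, transversion), site 26 (A↔T, transversion), site 28 (G↔T, transversion).
Of the 9 differences, 3 transitions and 6 transversions over 28 sites: P = 3/28 = 0.107143, Q = 6/28 = 0.214286.
d = −0.5·ln(0.571428) − 0.25·ln(0.571428) = −0.5·(-0.559617) − 0.25·(-0.559617) = 0.4197.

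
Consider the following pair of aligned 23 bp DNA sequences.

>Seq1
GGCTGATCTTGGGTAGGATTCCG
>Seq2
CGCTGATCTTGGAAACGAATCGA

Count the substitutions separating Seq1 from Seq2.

7

Mismatches occur at site 1 (G↔C), site 13 (G↔A), site 14 (T↔A), site 16 (G↔C), site 19 (T↔A), site 22 (C↔G), site 23 (G↔A).
That gives 7 mismatches out of 23 aligned sites, so the Hamming distance is 7.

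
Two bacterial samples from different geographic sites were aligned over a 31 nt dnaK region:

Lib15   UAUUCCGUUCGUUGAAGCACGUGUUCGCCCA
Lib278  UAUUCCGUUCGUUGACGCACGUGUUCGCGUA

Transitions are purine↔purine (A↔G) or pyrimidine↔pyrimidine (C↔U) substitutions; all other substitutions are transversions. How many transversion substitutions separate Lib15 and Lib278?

Mismatches occur at site 16 (A→C, transversion), site 29 (C→G, transversion), site 30 (C→U, transition).
Of the 3 differences, 1 transition and 2 transversions, so the answer is 2.

2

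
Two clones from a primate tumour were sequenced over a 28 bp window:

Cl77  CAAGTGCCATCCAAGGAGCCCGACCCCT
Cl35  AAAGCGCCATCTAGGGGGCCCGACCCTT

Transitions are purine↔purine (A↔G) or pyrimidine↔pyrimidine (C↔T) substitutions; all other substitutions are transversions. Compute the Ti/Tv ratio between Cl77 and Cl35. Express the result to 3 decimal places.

5.000

Mismatches occur at site 1 (C↔A, transversion), site 5 (T↔C, transition), site 12 (C↔T, transition), site 14 (A↔G, transition), site 17 (A↔G, transition), site 27 (C↔T, transition).
Of the 6 differences, 5 transitions and 1 transversion, so Ti/Tv = 5/1 = 5.000.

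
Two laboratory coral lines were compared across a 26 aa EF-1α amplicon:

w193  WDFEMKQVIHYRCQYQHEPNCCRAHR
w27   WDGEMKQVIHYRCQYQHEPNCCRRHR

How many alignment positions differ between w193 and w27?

Differing sites — 3:F/G; 24:A/R.
That gives 2 mismatches out of 26 aligned sites, so the Hamming distance is 2.

2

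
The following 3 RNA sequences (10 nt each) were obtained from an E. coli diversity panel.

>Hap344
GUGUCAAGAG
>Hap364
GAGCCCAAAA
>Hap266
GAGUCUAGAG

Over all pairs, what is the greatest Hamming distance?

5

Pairwise Hamming distances:
  Hap344 vs Hap364: 5
  Hap344 vs Hap266: 2
  Hap364 vs Hap266: 4
The largest is 5, between Hap344 and Hap364.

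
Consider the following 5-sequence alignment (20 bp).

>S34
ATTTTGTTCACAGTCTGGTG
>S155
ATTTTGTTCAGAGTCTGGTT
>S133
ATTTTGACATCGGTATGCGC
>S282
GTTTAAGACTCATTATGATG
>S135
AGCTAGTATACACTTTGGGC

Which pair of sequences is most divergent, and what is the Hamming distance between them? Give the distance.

12

Pairwise Hamming distances:
  S34 vs S155: 2
  S34 vs S133: 9
  S34 vs S282: 9
  S34 vs S135: 9
  S155 vs S133: 10
  S155 vs S282: 11
  S155 vs S135: 10
  S133 vs S282: 11
  S133 vs S135: 11
  S282 vs S135: 12
The largest is 12, between S282 and S135.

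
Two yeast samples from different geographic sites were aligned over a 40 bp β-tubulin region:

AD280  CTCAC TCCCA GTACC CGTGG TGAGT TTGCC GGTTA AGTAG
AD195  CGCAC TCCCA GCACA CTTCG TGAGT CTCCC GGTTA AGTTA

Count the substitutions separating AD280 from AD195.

Mismatches occur at site 2 (T/G), site 12 (T/C), site 15 (C/A), site 17 (G/T), site 19 (G/C), site 26 (T/C), site 28 (G/C), site 39 (A/T), site 40 (G/A).
That gives 9 mismatches out of 40 aligned sites, so the Hamming distance is 9.

9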